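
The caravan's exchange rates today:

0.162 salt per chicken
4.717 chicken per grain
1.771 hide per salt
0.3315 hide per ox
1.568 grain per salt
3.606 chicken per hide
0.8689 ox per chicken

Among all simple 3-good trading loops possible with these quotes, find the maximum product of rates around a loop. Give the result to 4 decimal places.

chicken→salt→grain→chicken: 0.162 × 1.568 × 4.717 = 1.19819
chicken→ox→hide→chicken: 0.8689 × 0.3315 × 3.606 = 1.03867
chicken→salt→hide→chicken: 0.162 × 1.771 × 3.606 = 1.03457
Maximum is chicken→salt→grain→chicken at 1.1982; arbitrage exists.

1.1982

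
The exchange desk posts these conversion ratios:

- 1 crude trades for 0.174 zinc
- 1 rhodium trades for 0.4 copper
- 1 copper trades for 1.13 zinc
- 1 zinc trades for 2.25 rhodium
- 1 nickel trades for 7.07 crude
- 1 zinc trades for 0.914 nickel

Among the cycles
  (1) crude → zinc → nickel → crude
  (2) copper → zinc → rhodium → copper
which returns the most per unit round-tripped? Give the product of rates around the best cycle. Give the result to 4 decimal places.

1.1244

(1) 0.174 × 0.914 × 7.07 = 1.12438
(2) 1.13 × 2.25 × 0.4 = 1.01700
Highest is cycle (1) at 1.1244 (>1, arbitrage).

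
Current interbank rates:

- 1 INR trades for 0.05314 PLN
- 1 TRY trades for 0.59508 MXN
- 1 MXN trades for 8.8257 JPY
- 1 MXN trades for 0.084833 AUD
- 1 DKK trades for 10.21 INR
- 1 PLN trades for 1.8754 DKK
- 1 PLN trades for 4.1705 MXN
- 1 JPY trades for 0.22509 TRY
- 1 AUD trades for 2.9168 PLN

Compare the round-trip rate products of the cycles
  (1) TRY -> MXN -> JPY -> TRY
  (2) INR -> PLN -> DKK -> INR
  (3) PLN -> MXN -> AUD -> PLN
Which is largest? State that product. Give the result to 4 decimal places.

(1) 0.59508 × 8.8257 × 0.22509 = 1.18217
(2) 0.05314 × 1.8754 × 10.21 = 1.01752
(3) 4.1705 × 0.084833 × 2.9168 = 1.03195
Highest is cycle (1) at 1.1822 (>1, arbitrage).

1.1822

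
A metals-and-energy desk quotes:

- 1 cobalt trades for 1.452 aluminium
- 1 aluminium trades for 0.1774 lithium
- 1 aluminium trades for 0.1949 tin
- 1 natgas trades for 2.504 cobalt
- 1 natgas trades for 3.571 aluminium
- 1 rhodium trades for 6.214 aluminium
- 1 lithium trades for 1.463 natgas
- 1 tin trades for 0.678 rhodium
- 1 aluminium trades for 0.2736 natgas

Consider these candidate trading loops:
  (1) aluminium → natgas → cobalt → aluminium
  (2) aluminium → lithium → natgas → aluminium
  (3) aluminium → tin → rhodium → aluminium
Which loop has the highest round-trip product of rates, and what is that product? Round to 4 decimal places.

0.9948

(1) 0.2736 × 2.504 × 1.452 = 0.99476
(2) 0.1774 × 1.463 × 3.571 = 0.92680
(3) 0.1949 × 0.678 × 6.214 = 0.82113
Highest is cycle (1) at 0.9948 (≤1, no arbitrage).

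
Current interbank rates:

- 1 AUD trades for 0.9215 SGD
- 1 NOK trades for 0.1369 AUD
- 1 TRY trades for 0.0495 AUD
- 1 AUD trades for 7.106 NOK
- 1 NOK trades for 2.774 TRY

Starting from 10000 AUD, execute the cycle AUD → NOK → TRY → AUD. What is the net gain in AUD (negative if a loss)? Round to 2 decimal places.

10000 AUD × 7.106 = 71060 NOK
71060 NOK × 2.774 = 197120.44 TRY
197120.44 TRY × 0.0495 = 9757.46178 AUD
Net change: 9757.46178 − 10000 = -242.53822 AUD

-242.54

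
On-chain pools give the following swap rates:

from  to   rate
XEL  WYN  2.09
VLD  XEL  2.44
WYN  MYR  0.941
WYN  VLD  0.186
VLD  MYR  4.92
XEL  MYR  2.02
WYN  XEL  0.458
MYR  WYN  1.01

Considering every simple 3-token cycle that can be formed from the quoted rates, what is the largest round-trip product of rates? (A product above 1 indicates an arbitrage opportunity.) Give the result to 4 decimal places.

VLD→XEL→WYN→VLD: 2.44 × 2.09 × 0.186 = 0.94853
XEL→MYR→WYN→XEL: 2.02 × 1.01 × 0.458 = 0.93441
VLD→MYR→WYN→VLD: 4.92 × 1.01 × 0.186 = 0.92427
Maximum is VLD→XEL→WYN→VLD at 0.9485; no arbitrage — every cycle loses value.

0.9485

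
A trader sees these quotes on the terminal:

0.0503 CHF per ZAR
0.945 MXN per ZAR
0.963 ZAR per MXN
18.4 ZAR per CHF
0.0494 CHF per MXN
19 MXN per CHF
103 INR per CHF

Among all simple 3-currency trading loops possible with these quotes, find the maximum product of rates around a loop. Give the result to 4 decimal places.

MXN→ZAR→CHF→MXN: 0.963 × 0.0503 × 19 = 0.92034
MXN→CHF→ZAR→MXN: 0.0494 × 18.4 × 0.945 = 0.85897
Maximum is MXN→ZAR→CHF→MXN at 0.9203; no arbitrage — every cycle loses value.

0.9203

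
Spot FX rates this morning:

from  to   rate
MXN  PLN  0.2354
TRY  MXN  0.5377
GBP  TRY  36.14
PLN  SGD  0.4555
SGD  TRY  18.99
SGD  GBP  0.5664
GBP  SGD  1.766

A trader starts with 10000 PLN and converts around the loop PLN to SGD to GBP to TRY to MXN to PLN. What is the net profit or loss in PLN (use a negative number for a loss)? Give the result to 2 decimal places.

1801.75

10000 PLN × 0.4555 = 4555 SGD
4555 SGD × 0.5664 = 2579.952 GBP
2579.952 GBP × 36.14 = 93239.46528 TRY
93239.46528 TRY × 0.5377 = 50134.860481056 MXN
50134.860481056 MXN × 0.2354 = 11801.7461572405824 PLN
Net change: 11801.7461572405824 − 10000 = 1801.7461572405824 PLN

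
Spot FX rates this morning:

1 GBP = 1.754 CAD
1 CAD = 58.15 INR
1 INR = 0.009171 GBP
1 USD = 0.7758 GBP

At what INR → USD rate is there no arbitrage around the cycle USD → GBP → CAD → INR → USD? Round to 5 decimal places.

0.01264

Known legs of the cycle: 0.7758 × 1.754 × 58.15 = 79.12779858
For no arbitrage the full-cycle product must be 1, so the missing rate is 1 / 79.12779858 ≈ 0.0126378.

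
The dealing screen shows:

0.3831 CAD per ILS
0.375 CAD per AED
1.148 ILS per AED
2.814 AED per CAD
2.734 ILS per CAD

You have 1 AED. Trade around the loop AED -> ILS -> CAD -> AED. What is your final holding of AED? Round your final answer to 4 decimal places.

1 AED × 1.148 = 1.148 ILS
1.148 ILS × 0.3831 = 0.4397988 CAD
0.4397988 CAD × 2.814 = 1.2375938232 AED

1.2376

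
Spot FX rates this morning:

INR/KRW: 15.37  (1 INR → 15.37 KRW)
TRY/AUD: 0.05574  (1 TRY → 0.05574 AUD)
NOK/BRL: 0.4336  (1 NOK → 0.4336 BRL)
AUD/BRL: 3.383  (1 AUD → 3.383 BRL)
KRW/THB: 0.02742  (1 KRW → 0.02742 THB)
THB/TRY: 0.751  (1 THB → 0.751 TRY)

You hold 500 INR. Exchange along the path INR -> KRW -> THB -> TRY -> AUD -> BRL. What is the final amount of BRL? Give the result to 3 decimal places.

500 INR × 15.37 = 7685 KRW
7685 KRW × 0.02742 = 210.7227 THB
210.7227 THB × 0.751 = 158.2527477 TRY
158.2527477 TRY × 0.05574 = 8.821008156798 AUD
8.821008156798 AUD × 3.383 = 29.841470594447634 BRL

29.841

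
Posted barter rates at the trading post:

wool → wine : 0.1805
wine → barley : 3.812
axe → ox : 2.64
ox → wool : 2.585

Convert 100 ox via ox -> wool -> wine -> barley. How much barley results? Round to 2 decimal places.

100 ox × 2.585 = 258.5 wool
258.5 wool × 0.1805 = 46.65925 wine
46.65925 wine × 3.812 = 177.865061 barley

177.87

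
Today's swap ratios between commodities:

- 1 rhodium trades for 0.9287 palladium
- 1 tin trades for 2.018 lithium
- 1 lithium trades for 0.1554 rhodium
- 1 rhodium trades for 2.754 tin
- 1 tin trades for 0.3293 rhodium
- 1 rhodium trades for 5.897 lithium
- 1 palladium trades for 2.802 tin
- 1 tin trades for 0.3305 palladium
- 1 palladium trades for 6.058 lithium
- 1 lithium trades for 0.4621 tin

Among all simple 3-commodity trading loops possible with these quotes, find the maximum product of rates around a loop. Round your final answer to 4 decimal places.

lithium→tin→palladium→lithium: 0.4621 × 0.3305 × 6.058 = 0.92520
rhodium→lithium→tin→rhodium: 5.897 × 0.4621 × 0.3293 = 0.89734
rhodium→palladium→lithium→rhodium: 0.9287 × 6.058 × 0.1554 = 0.87429
rhodium→tin→lithium→rhodium: 2.754 × 2.018 × 0.1554 = 0.86365
rhodium→palladium→tin→rhodium: 0.9287 × 2.802 × 0.3293 = 0.85691
Maximum is lithium→tin→palladium→lithium at 0.9252; no arbitrage — every cycle loses value.

0.9252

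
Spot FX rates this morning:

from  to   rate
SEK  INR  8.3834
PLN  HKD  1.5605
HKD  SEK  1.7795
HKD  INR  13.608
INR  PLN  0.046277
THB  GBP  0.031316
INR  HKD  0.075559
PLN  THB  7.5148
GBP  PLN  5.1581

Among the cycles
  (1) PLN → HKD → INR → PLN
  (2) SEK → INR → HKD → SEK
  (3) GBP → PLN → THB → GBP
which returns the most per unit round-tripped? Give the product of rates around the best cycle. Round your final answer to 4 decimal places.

(1) 1.5605 × 13.608 × 0.046277 = 0.98271
(2) 8.3834 × 0.075559 × 1.7795 = 1.12721
(3) 5.1581 × 7.5148 × 0.031316 = 1.21387
Highest is cycle (3) at 1.2139 (>1, arbitrage).

1.2139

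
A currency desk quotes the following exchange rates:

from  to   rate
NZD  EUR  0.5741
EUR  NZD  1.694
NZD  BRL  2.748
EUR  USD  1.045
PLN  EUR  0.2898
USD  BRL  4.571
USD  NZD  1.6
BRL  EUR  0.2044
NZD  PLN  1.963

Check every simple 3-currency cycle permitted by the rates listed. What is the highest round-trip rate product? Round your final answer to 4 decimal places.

EUR→USD→BRL→EUR: 1.045 × 4.571 × 0.2044 = 0.97636
NZD→PLN→EUR→NZD: 1.963 × 0.2898 × 1.694 = 0.96368
NZD→EUR→USD→NZD: 0.5741 × 1.045 × 1.6 = 0.95990
NZD→BRL→EUR→NZD: 2.748 × 0.2044 × 1.694 = 0.95150
Maximum is EUR→USD→BRL→EUR at 0.9764; no arbitrage — every cycle loses value.

0.9764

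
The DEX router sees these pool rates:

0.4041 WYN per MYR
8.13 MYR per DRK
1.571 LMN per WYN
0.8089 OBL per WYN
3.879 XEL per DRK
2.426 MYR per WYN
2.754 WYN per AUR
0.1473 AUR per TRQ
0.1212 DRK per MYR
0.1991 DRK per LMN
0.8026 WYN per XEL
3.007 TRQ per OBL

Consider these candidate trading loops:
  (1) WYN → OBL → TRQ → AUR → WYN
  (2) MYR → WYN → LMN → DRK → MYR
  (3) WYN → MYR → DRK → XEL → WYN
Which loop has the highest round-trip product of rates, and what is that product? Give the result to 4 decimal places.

1.0276

(1) 0.8089 × 3.007 × 0.1473 × 2.754 = 0.98672
(2) 0.4041 × 1.571 × 0.1991 × 8.13 = 1.02761
(3) 2.426 × 0.1212 × 3.879 × 0.8026 = 0.91540
Highest is cycle (2) at 1.0276 (>1, arbitrage).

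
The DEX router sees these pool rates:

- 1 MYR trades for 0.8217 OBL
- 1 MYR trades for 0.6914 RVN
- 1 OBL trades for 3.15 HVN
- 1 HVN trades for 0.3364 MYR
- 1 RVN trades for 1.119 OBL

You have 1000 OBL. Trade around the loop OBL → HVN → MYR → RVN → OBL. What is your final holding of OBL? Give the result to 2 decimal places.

819.83

1000 OBL × 3.15 = 3150 HVN
3150 HVN × 0.3364 = 1059.66 MYR
1059.66 MYR × 0.6914 = 732.648924 RVN
732.648924 RVN × 1.119 = 819.834145956 OBL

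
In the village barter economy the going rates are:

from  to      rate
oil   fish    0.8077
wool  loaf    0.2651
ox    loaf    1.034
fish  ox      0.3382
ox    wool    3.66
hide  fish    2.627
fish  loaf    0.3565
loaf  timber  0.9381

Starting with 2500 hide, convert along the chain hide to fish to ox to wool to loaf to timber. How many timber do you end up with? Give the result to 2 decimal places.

2500 hide × 2.627 = 6567.5 fish
6567.5 fish × 0.3382 = 2221.1285 ox
2221.1285 ox × 3.66 = 8129.33031 wool
8129.33031 wool × 0.2651 = 2155.085465181 loaf
2155.085465181 loaf × 0.9381 = 2021.6856748862961 timber

2021.69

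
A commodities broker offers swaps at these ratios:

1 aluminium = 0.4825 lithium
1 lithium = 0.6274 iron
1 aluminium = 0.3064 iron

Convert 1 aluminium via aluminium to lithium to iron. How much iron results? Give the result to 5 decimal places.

1 aluminium × 0.4825 = 0.4825 lithium
0.4825 lithium × 0.6274 = 0.3027205 iron

0.30272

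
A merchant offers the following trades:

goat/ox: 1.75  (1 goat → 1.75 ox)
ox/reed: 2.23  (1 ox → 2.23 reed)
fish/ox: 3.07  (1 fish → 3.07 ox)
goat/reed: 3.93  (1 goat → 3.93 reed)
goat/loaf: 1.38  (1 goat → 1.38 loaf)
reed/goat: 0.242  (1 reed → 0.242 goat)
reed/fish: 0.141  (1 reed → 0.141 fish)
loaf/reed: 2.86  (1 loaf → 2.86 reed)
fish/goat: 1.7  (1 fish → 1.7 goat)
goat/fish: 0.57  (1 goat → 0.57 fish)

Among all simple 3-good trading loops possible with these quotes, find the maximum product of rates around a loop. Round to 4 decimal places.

reed→fish→ox→reed: 0.141 × 3.07 × 2.23 = 0.96530
reed→goat→loaf→reed: 0.242 × 1.38 × 2.86 = 0.95513
reed→goat→ox→reed: 0.242 × 1.75 × 2.23 = 0.94441
reed→fish→goat→reed: 0.141 × 1.7 × 3.93 = 0.94202
Maximum is reed→fish→ox→reed at 0.9653; no arbitrage — every cycle loses value.

0.9653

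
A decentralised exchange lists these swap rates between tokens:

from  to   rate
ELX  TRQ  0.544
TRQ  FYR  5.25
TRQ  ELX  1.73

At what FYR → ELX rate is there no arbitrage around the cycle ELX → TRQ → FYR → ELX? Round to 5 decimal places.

0.35014

Known legs of the cycle: 0.544 × 5.25 = 2.856
For no arbitrage the full-cycle product must be 1, so the missing rate is 1 / 2.856 ≈ 0.3501401.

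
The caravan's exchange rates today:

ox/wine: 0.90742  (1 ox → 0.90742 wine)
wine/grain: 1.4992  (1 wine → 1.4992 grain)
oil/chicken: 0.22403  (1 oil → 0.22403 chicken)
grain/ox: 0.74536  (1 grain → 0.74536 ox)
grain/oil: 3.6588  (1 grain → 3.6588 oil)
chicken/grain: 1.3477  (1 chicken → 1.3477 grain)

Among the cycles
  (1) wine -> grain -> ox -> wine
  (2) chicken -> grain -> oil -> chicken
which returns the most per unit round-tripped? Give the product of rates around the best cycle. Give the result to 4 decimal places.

(1) 1.4992 × 0.74536 × 0.90742 = 1.01399
(2) 1.3477 × 3.6588 × 0.22403 = 1.10468
Highest is cycle (2) at 1.1047 (>1, arbitrage).

1.1047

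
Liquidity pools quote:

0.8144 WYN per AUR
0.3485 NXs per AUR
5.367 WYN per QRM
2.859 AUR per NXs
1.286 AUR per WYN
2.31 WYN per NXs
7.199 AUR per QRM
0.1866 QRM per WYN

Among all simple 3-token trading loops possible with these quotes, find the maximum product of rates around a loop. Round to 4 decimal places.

1.0940

QRM→AUR→WYN→QRM: 7.199 × 0.8144 × 0.1866 = 1.09401
WYN→AUR→NXs→WYN: 1.286 × 0.3485 × 2.31 = 1.03528
Maximum is QRM→AUR→WYN→QRM at 1.0940; arbitrage exists.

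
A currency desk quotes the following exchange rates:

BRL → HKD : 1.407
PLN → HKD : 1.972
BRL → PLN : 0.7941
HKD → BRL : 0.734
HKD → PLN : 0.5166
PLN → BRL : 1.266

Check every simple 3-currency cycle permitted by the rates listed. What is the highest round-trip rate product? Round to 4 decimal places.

1.1494

HKD→BRL→PLN→HKD: 0.734 × 0.7941 × 1.972 = 1.14942
HKD→PLN→BRL→HKD: 0.5166 × 1.266 × 1.407 = 0.92020
Maximum is HKD→BRL→PLN→HKD at 1.1494; arbitrage exists.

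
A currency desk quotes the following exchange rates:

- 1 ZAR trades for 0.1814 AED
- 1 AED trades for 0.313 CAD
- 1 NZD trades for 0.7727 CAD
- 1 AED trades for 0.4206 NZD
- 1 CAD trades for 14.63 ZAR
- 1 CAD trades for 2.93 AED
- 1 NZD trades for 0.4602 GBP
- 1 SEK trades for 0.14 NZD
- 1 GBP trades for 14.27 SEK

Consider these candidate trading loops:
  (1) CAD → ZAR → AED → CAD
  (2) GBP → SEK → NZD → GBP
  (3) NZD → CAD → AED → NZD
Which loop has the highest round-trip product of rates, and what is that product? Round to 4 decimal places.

(1) 14.63 × 0.1814 × 0.313 = 0.83067
(2) 14.27 × 0.14 × 0.4602 = 0.91939
(3) 0.7727 × 2.93 × 0.4206 = 0.95224
Highest is cycle (3) at 0.9522 (≤1, no arbitrage).

0.9522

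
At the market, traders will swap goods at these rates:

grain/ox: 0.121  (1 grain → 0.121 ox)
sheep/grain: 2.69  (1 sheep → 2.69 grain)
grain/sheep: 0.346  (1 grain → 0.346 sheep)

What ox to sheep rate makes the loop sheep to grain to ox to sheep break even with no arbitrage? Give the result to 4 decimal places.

Known legs of the cycle: 2.69 × 0.121 = 0.32549
For no arbitrage the full-cycle product must be 1, so the missing rate is 1 / 0.32549 ≈ 3.072291.

3.0723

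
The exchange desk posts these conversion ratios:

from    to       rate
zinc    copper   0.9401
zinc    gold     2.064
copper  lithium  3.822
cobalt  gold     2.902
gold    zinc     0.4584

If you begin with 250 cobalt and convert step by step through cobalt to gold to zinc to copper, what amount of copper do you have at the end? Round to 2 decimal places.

250 cobalt × 2.902 = 725.5 gold
725.5 gold × 0.4584 = 332.5692 zinc
332.5692 zinc × 0.9401 = 312.64830492 copper

312.65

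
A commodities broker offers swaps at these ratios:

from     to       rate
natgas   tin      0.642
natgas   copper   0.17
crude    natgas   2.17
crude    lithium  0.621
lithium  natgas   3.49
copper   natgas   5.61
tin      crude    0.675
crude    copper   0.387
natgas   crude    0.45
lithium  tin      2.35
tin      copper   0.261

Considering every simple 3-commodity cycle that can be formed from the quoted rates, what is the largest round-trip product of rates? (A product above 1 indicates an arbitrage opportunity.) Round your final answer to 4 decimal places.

0.9851

lithium→tin→crude→lithium: 2.35 × 0.675 × 0.621 = 0.98506
crude→copper→natgas→crude: 0.387 × 5.61 × 0.45 = 0.97698
lithium→natgas→crude→lithium: 3.49 × 0.45 × 0.621 = 0.97528
crude→natgas→tin→crude: 2.17 × 0.642 × 0.675 = 0.94037
tin→copper→natgas→tin: 0.261 × 5.61 × 0.642 = 0.94002
Maximum is lithium→tin→crude→lithium at 0.9851; no arbitrage — every cycle loses value.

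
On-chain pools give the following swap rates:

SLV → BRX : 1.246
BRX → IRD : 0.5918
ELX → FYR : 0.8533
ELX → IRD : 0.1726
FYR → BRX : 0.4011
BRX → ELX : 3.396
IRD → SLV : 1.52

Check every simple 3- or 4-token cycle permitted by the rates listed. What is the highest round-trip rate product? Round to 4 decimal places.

1.1623

ELX→FYR→BRX→ELX: 0.8533 × 0.4011 × 3.396 = 1.16231
IRD→SLV→BRX→IRD: 1.52 × 1.246 × 0.5918 = 1.12082
IRD→SLV→BRX→ELX→IRD: 1.52 × 1.246 × 3.396 × 0.1726 = 1.11012
Maximum is ELX→FYR→BRX→ELX at 1.1623; arbitrage exists.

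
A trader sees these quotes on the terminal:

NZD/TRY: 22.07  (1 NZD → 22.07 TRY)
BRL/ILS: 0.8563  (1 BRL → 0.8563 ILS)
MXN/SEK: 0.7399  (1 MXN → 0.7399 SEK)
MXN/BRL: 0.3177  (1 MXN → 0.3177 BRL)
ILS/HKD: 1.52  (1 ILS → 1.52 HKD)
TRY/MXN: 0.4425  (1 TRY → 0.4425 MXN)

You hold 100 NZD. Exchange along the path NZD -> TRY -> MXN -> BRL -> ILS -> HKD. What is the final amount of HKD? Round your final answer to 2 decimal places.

403.83

100 NZD × 22.07 = 2207 TRY
2207 TRY × 0.4425 = 976.5975 MXN
976.5975 MXN × 0.3177 = 310.26502575 BRL
310.26502575 BRL × 0.8563 = 265.679941549725 ILS
265.679941549725 ILS × 1.52 = 403.833511155582 HKD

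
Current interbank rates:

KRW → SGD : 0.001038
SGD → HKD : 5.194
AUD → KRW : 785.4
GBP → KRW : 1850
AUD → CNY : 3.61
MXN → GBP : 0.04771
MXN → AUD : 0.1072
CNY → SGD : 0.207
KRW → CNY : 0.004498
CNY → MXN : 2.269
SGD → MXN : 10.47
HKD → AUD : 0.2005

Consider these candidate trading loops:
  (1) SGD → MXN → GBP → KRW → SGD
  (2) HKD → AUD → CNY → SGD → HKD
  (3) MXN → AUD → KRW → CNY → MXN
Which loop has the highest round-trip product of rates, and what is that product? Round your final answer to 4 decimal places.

(1) 10.47 × 0.04771 × 1850 × 0.001038 = 0.95924
(2) 0.2005 × 3.61 × 0.207 × 5.194 = 0.77820
(3) 0.1072 × 785.4 × 0.004498 × 2.269 = 0.85929
Highest is cycle (1) at 0.9592 (≤1, no arbitrage).

0.9592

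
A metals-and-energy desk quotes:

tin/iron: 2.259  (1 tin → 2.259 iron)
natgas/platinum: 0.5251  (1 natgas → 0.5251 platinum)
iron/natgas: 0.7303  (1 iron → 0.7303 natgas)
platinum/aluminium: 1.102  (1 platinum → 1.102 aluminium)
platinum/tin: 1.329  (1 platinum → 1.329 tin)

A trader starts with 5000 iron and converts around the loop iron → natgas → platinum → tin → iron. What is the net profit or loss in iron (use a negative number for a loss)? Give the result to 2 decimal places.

5000 iron × 0.7303 = 3651.5 natgas
3651.5 natgas × 0.5251 = 1917.40265 platinum
1917.40265 platinum × 1.329 = 2548.22812185 tin
2548.22812185 tin × 2.259 = 5756.44732725915 iron
Net change: 5756.44732725915 − 5000 = 756.44732725915 iron

756.45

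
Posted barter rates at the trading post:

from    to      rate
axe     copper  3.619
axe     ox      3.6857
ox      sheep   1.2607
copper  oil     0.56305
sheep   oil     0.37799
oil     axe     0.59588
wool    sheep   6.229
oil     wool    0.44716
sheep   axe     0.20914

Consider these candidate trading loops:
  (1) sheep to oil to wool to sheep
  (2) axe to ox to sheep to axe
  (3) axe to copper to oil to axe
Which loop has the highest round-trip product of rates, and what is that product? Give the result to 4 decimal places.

1.2142

(1) 0.37799 × 0.44716 × 6.229 = 1.05284
(2) 3.6857 × 1.2607 × 0.20914 = 0.97178
(3) 3.619 × 0.56305 × 0.59588 = 1.21421
Highest is cycle (3) at 1.2142 (>1, arbitrage).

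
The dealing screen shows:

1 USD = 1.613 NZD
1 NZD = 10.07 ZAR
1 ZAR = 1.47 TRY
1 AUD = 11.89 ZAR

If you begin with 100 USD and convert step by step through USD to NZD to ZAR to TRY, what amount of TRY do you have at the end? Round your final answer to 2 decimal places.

100 USD × 1.613 = 161.3 NZD
161.3 NZD × 10.07 = 1624.291 ZAR
1624.291 ZAR × 1.47 = 2387.70777 TRY

2387.71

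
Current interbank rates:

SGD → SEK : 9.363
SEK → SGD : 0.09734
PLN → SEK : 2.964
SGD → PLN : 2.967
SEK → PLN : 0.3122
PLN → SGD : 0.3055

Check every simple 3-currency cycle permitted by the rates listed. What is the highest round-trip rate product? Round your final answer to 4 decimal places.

0.8930

SEK→PLN→SGD→SEK: 0.3122 × 0.3055 × 9.363 = 0.89302
SEK→SGD→PLN→SEK: 0.09734 × 2.967 × 2.964 = 0.85603
Maximum is SEK→PLN→SGD→SEK at 0.8930; no arbitrage — every cycle loses value.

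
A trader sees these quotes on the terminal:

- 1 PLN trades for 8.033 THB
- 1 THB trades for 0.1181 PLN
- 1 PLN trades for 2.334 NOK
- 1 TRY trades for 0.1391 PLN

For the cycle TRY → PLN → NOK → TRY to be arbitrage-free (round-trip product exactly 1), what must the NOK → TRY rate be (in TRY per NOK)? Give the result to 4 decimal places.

3.0802

Known legs of the cycle: 0.1391 × 2.334 = 0.3246594
For no arbitrage the full-cycle product must be 1, so the missing rate is 1 / 0.3246594 ≈ 3.080151.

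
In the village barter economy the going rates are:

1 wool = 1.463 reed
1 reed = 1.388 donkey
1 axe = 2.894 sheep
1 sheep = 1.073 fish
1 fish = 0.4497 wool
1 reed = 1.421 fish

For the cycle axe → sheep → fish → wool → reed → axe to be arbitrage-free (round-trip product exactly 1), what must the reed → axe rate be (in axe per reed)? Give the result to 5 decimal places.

Known legs of the cycle: 2.894 × 1.073 × 0.4497 × 1.463 = 2.0429863382082
For no arbitrage the full-cycle product must be 1, so the missing rate is 1 / 2.0429863382082 ≈ 0.4894795.

0.48948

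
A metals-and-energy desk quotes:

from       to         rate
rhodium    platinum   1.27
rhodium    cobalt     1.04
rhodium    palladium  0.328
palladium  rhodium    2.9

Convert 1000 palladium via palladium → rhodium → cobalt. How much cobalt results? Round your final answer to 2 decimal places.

1000 palladium × 2.9 = 2900 rhodium
2900 rhodium × 1.04 = 3016 cobalt

3016.00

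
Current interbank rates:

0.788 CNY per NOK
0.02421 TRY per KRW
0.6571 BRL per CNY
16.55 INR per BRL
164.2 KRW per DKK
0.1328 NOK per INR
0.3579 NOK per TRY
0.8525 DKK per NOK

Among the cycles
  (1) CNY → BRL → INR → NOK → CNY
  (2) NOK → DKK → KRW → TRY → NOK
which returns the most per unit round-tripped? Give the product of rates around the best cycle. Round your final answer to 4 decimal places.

1.2129

(1) 0.6571 × 16.55 × 0.1328 × 0.788 = 1.13803
(2) 0.8525 × 164.2 × 0.02421 × 0.3579 = 1.21290
Highest is cycle (2) at 1.2129 (>1, arbitrage).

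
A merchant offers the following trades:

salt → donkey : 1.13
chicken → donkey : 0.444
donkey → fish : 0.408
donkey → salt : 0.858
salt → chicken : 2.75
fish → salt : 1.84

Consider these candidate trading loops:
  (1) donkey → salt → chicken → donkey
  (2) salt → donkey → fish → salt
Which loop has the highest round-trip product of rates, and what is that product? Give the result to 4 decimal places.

(1) 0.858 × 2.75 × 0.444 = 1.04762
(2) 1.13 × 0.408 × 1.84 = 0.84831
Highest is cycle (1) at 1.0476 (>1, arbitrage).

1.0476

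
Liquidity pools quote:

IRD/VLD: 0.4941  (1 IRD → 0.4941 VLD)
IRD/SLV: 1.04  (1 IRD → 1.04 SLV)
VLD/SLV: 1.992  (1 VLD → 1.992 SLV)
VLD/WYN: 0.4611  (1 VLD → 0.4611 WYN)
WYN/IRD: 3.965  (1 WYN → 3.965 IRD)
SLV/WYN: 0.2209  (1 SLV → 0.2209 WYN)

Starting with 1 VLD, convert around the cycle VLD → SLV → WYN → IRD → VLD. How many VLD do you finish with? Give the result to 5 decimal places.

0.86207

1 VLD × 1.992 = 1.992 SLV
1.992 SLV × 0.2209 = 0.4400328 WYN
0.4400328 WYN × 3.965 = 1.744730052 IRD
1.744730052 IRD × 0.4941 = 0.8620711186932 VLD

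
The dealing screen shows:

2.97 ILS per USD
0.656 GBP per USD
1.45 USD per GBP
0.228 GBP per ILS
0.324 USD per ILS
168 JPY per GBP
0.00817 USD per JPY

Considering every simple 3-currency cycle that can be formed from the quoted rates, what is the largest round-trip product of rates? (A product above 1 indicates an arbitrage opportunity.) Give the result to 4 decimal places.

0.9819

GBP→USD→ILS→GBP: 1.45 × 2.97 × 0.228 = 0.98188
GBP→JPY→USD→GBP: 168 × 0.00817 × 0.656 = 0.90040
Maximum is GBP→USD→ILS→GBP at 0.9819; no arbitrage — every cycle loses value.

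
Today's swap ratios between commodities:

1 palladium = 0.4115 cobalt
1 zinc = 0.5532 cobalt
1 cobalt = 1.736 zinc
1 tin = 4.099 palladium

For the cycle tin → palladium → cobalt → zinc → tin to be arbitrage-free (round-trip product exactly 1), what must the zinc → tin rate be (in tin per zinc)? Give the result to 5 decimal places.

0.34151

Known legs of the cycle: 4.099 × 0.4115 × 1.736 = 2.928178036
For no arbitrage the full-cycle product must be 1, so the missing rate is 1 / 2.928178036 ≈ 0.3415093.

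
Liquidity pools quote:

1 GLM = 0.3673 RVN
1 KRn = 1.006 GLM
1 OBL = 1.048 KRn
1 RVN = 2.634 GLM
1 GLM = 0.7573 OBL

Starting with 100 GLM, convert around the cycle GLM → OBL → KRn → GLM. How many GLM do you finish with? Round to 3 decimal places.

79.841

100 GLM × 0.7573 = 75.73 OBL
75.73 OBL × 1.048 = 79.36504 KRn
79.36504 KRn × 1.006 = 79.84123024 GLM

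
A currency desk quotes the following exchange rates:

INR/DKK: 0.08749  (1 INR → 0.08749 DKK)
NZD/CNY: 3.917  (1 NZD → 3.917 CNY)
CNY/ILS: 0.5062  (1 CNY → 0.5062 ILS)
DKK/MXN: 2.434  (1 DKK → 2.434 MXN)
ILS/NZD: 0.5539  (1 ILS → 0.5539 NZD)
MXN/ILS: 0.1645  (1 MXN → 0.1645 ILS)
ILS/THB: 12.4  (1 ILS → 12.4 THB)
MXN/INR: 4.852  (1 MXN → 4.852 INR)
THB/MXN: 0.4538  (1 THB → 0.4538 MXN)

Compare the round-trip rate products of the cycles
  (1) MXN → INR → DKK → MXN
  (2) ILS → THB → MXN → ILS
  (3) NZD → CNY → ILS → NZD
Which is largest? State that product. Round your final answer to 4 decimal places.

1.0983

(1) 4.852 × 0.08749 × 2.434 = 1.03324
(2) 12.4 × 0.4538 × 0.1645 = 0.92566
(3) 3.917 × 0.5062 × 0.5539 = 1.09826
Highest is cycle (3) at 1.0983 (>1, arbitrage).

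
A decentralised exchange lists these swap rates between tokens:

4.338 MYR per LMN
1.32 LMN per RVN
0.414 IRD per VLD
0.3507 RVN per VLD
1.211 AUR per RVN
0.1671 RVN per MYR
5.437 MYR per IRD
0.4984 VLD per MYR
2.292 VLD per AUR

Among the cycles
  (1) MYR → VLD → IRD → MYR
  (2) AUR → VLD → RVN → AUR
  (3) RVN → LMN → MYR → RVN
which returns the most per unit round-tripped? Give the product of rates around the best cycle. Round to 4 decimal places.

1.1219

(1) 0.4984 × 0.414 × 5.437 = 1.12186
(2) 2.292 × 0.3507 × 1.211 = 0.97341
(3) 1.32 × 4.338 × 0.1671 = 0.95684
Highest is cycle (1) at 1.1219 (>1, arbitrage).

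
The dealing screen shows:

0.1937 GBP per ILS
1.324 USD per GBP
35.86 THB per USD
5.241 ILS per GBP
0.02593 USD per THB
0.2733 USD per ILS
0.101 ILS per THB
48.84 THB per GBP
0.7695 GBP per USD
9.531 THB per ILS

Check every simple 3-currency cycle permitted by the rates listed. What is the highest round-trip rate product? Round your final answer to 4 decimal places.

1.1022

USD→GBP→ILS→USD: 0.7695 × 5.241 × 0.2733 = 1.10221
THB→ILS→USD→THB: 0.101 × 0.2733 × 35.86 = 0.98985
THB→USD→GBP→THB: 0.02593 × 0.7695 × 48.84 = 0.97451
THB→ILS→GBP→THB: 0.101 × 0.1937 × 48.84 = 0.95549
Maximum is USD→GBP→ILS→USD at 1.1022; arbitrage exists.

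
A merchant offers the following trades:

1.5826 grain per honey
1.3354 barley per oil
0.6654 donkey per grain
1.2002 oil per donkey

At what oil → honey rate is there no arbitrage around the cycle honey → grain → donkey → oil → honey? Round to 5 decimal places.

Known legs of the cycle: 1.5826 × 0.6654 × 1.2002 = 1.263885060408
For no arbitrage the full-cycle product must be 1, so the missing rate is 1 / 1.263885060408 ≈ 0.7912112.

0.79121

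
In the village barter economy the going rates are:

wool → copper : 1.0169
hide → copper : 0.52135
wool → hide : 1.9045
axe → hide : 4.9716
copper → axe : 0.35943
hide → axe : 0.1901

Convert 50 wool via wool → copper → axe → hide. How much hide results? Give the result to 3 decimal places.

90.857

50 wool × 1.0169 = 50.845 copper
50.845 copper × 0.35943 = 18.27521835 axe
18.27521835 axe × 4.9716 = 90.85707554886 hide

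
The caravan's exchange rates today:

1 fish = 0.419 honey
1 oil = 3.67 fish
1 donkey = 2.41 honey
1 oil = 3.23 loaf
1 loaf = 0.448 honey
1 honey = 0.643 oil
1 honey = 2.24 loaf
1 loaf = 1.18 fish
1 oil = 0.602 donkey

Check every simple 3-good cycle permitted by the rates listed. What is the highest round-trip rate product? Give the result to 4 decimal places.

1.1075

fish→honey→loaf→fish: 0.419 × 2.24 × 1.18 = 1.10750
oil→fish→honey→oil: 3.67 × 0.419 × 0.643 = 0.98876
oil→donkey→honey→oil: 0.602 × 2.41 × 0.643 = 0.93288
oil→loaf→honey→oil: 3.23 × 0.448 × 0.643 = 0.93045
Maximum is fish→honey→loaf→fish at 1.1075; arbitrage exists.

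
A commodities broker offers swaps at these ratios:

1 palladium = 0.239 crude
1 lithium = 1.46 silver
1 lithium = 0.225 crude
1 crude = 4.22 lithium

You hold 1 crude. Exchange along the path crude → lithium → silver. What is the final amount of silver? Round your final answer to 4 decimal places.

1 crude × 4.22 = 4.22 lithium
4.22 lithium × 1.46 = 6.1612 silver

6.1612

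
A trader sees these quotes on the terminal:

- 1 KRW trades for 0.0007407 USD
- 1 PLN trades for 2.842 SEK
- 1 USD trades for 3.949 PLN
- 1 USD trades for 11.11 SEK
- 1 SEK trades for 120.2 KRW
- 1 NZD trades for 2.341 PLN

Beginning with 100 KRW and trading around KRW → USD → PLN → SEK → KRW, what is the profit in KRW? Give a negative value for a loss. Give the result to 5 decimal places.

-0.07871

100 KRW × 0.0007407 = 0.07407 USD
0.07407 USD × 3.949 = 0.29250243 PLN
0.29250243 PLN × 2.842 = 0.83129190606 SEK
0.83129190606 SEK × 120.2 = 99.921287108412 KRW
Net change: 99.921287108412 − 100 = -0.078712891588 KRW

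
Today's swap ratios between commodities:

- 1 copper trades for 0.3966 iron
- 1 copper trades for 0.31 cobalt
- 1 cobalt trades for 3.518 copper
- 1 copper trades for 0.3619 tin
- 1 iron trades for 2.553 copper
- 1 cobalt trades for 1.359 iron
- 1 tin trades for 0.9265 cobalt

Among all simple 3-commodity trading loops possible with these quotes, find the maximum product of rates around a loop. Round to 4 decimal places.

tin→cobalt→copper→tin: 0.9265 × 3.518 × 0.3619 = 1.17959
cobalt→iron→copper→cobalt: 1.359 × 2.553 × 0.31 = 1.07555
Maximum is tin→cobalt→copper→tin at 1.1796; arbitrage exists.

1.1796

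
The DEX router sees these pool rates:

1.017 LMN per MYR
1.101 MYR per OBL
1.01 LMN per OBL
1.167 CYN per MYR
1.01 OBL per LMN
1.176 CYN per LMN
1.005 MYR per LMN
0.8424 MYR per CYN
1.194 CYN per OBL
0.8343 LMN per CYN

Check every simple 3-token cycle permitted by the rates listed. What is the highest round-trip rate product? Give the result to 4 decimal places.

OBL→MYR→LMN→OBL: 1.101 × 1.017 × 1.01 = 1.13091
CYN→MYR→LMN→CYN: 0.8424 × 1.017 × 1.176 = 1.00750
CYN→LMN→OBL→CYN: 0.8343 × 1.01 × 1.194 = 1.00612
CYN→LMN→MYR→CYN: 0.8343 × 1.005 × 1.167 = 0.97850
Maximum is OBL→MYR→LMN→OBL at 1.1309; arbitrage exists.

1.1309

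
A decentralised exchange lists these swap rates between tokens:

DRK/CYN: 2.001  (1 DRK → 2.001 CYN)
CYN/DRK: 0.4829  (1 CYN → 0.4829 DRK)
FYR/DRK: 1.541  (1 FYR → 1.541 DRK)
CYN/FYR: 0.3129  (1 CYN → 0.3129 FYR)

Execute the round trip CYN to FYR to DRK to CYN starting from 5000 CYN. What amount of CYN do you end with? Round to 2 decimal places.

5000 CYN × 0.3129 = 1564.5 FYR
1564.5 FYR × 1.541 = 2410.8945 DRK
2410.8945 DRK × 2.001 = 4824.1998945 CYN

4824.20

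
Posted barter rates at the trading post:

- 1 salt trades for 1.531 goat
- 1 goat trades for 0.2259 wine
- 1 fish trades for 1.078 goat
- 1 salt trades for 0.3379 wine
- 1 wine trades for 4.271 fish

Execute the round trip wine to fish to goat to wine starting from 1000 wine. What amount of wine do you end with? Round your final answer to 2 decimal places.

1000 wine × 4.271 = 4271 fish
4271 fish × 1.078 = 4604.138 goat
4604.138 goat × 0.2259 = 1040.0747742 wine

1040.07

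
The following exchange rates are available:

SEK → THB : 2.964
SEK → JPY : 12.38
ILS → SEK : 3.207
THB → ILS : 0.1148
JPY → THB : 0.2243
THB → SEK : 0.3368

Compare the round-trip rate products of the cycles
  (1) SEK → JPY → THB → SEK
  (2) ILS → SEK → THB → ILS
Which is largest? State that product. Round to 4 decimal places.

(1) 12.38 × 0.2243 × 0.3368 = 0.93524
(2) 3.207 × 2.964 × 0.1148 = 1.09124
Highest is cycle (2) at 1.0912 (>1, arbitrage).

1.0912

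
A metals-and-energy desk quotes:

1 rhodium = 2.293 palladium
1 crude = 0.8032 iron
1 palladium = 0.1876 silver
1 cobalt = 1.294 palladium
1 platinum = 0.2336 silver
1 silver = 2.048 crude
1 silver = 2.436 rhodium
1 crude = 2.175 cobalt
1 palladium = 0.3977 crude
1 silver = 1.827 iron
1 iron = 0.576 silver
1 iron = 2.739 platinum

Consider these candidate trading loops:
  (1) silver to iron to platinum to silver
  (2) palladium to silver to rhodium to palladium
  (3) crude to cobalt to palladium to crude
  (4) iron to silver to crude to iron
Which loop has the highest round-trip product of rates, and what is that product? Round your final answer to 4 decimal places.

(1) 1.827 × 2.739 × 0.2336 = 1.16897
(2) 0.1876 × 2.436 × 2.293 = 1.04789
(3) 2.175 × 1.294 × 0.3977 = 1.11931
(4) 0.576 × 2.048 × 0.8032 = 0.94749
Highest is cycle (1) at 1.1690 (>1, arbitrage).

1.1690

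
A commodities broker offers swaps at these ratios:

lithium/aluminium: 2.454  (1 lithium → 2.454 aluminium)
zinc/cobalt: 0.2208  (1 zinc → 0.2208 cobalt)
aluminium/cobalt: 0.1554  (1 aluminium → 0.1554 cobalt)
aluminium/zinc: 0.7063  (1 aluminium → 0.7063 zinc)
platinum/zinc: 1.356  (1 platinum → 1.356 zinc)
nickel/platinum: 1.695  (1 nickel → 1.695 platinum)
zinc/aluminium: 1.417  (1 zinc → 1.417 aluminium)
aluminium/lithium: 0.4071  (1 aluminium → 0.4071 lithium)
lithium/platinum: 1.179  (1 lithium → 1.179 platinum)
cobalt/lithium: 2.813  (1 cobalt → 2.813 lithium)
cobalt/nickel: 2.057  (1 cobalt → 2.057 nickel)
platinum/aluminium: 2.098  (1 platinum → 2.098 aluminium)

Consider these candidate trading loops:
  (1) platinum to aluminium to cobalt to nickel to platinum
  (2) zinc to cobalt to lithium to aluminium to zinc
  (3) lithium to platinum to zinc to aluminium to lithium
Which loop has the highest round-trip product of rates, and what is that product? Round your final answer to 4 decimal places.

1.1367

(1) 2.098 × 0.1554 × 2.057 × 1.695 = 1.13674
(2) 0.2208 × 2.813 × 2.454 × 0.7063 = 1.07655
(3) 1.179 × 1.356 × 1.417 × 0.4071 = 0.92224
Highest is cycle (1) at 1.1367 (>1, arbitrage).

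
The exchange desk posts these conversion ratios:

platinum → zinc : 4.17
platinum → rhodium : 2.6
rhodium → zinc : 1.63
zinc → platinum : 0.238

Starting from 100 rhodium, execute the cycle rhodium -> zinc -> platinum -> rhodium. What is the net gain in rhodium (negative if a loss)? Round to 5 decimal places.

0.86440

100 rhodium × 1.63 = 163 zinc
163 zinc × 0.238 = 38.794 platinum
38.794 platinum × 2.6 = 100.8644 rhodium
Net change: 100.8644 − 100 = 0.8644 rhodium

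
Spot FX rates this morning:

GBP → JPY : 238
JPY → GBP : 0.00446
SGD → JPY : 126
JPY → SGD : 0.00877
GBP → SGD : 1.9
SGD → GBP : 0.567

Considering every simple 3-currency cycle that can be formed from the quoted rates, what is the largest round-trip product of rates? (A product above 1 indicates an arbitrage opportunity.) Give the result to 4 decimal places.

SGD→GBP→JPY→SGD: 0.567 × 238 × 0.00877 = 1.18348
SGD→JPY→GBP→SGD: 126 × 0.00446 × 1.9 = 1.06772
Maximum is SGD→GBP→JPY→SGD at 1.1835; arbitrage exists.

1.1835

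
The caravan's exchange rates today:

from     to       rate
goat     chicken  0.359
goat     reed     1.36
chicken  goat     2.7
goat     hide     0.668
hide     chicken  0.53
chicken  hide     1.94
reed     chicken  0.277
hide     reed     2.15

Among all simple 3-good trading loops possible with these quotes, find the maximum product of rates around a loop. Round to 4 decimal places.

hide→reed→chicken→hide: 2.15 × 0.277 × 1.94 = 1.15537
goat→reed→chicken→goat: 1.36 × 0.277 × 2.7 = 1.01714
hide→chicken→goat→hide: 0.53 × 2.7 × 0.668 = 0.95591
Maximum is hide→reed→chicken→hide at 1.1554; arbitrage exists.

1.1554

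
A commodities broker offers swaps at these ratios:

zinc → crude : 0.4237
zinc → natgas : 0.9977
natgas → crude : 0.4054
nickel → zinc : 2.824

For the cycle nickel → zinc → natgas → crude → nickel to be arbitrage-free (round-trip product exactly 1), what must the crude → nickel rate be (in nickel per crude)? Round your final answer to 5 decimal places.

0.87549

Known legs of the cycle: 2.824 × 0.9977 × 0.4054 = 1.14221644592
For no arbitrage the full-cycle product must be 1, so the missing rate is 1 / 1.14221644592 ≈ 0.8754908.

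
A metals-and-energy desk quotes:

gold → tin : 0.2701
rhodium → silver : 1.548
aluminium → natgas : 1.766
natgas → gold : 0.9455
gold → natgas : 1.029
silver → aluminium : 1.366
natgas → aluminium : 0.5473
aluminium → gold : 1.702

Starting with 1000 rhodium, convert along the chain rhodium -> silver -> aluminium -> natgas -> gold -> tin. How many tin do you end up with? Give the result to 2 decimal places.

953.67

1000 rhodium × 1.548 = 1548 silver
1548 silver × 1.366 = 2114.568 aluminium
2114.568 aluminium × 1.766 = 3734.327088 natgas
3734.327088 natgas × 0.9455 = 3530.806261704 gold
3530.806261704 gold × 0.2701 = 953.6707712862504 tin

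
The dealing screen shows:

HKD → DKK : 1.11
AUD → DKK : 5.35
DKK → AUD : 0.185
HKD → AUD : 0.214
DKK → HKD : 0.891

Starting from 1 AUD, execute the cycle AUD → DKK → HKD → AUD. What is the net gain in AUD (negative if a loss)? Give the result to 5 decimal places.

1 AUD × 5.35 = 5.35 DKK
5.35 DKK × 0.891 = 4.76685 HKD
4.76685 HKD × 0.214 = 1.0201059 AUD
Net change: 1.0201059 − 1 = 0.0201059 AUD

0.02011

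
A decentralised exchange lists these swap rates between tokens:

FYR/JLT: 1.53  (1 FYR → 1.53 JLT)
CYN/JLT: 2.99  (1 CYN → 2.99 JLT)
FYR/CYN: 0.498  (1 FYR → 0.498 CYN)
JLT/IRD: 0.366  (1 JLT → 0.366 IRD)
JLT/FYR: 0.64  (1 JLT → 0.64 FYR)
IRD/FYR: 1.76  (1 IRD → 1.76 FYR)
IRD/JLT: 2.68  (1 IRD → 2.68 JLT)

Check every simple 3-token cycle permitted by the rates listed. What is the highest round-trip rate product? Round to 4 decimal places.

0.9856

FYR→JLT→IRD→FYR: 1.53 × 0.366 × 1.76 = 0.98556
FYR→CYN→JLT→FYR: 0.498 × 2.99 × 0.64 = 0.95297
Maximum is FYR→JLT→IRD→FYR at 0.9856; no arbitrage — every cycle loses value.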